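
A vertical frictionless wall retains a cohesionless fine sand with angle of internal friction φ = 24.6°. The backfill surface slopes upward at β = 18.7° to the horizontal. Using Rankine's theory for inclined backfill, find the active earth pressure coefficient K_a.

K_a = cos β · (cos β − √(cos²β − cos²φ)) / (cos β + √(cos²β − cos²φ)).
cos β = 0.9472, cos φ = 0.9092, √(cos²β − cos²φ) = 0.2655.
K_a = 0.9472 × (0.9472 − 0.2655)/(0.9472 + 0.2655) = 0.5324.

0.532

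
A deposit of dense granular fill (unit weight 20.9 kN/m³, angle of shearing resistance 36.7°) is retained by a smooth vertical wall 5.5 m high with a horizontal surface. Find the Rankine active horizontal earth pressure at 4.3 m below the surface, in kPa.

K_a = (1 − sin φ)/(1 + sin φ) = 0.2519.
σ_h = K_a γ z = 0.2519 × 20.9 × 4.3 = 22.63 kPa.

22.6 kPa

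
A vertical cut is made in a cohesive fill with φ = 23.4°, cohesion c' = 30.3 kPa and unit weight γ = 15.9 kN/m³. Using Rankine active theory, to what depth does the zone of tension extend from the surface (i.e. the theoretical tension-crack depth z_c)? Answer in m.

K_a = tan²(45° − 23.4°/2) = 0.4315; √K_a = 0.6569.
The active pressure is zero where K_a γ z = 2c√K_a, so z_c = 2c/(γ√K_a) = 2×30.3/(15.9×0.6569) = 5.802 m.

5.80 m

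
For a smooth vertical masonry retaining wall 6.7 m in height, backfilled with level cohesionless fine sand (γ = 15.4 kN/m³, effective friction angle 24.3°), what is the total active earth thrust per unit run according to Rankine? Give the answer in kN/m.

144 kN/m

K_a = tan²(45° − φ/2) = 0.4169.
P_a = ½ K_a γ H² = 0.5 × 0.4169 × 15.4 × 6.7² = 144.1 kN/m.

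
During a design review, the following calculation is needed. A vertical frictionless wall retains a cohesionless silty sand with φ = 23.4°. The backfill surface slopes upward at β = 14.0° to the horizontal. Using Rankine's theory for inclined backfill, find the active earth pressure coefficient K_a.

0.495

K_a = cos β · (cos β − √(cos²β − cos²φ)) / (cos β + √(cos²β − cos²φ)).
cos β = 0.9703, cos φ = 0.9178, √(cos²β − cos²φ) = 0.3150.
K_a = 0.9703 × (0.9703 − 0.3150)/(0.9703 + 0.3150) = 0.4947.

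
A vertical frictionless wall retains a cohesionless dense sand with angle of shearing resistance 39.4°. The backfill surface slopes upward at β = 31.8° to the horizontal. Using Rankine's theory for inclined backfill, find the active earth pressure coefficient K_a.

0.350

K_a = cos β · (cos β − √(cos²β − cos²φ)) / (cos β + √(cos²β − cos²φ)).
cos β = 0.8499, cos φ = 0.7727, √(cos²β − cos²φ) = 0.3538.
K_a = 0.8499 × (0.8499 − 0.3538)/(0.8499 + 0.3538) = 0.3502.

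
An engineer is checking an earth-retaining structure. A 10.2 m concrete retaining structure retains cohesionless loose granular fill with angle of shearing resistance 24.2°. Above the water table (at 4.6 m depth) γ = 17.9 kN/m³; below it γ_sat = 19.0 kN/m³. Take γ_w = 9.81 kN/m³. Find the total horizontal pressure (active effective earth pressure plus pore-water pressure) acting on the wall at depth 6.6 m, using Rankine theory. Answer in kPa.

61.8 kPa

K_a = (1 − sin φ)/(1 + sin φ) = 0.4185.
γ' = 19.0 − 9.81 = 9.190 kN/m³.
Effective vertical stress at 6.6 m: σ'_v = 17.9×4.6 + 9.190×2.00 = 100.7 kPa.
σ'_h = K_a σ'_v = 0.4185 × 100.7 = 42.15 kPa; u = γ_w × 2.00 = 19.62 kPa.
Total σ_h = 42.15 + 19.62 = 61.77 kPa.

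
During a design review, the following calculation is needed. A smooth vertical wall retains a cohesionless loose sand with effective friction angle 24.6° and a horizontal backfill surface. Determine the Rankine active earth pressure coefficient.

K_a = (1 − sin φ)/(1 + sin φ) = (1 − sin 24.6°)/(1 + sin 24.6°) = 0.4121.

0.412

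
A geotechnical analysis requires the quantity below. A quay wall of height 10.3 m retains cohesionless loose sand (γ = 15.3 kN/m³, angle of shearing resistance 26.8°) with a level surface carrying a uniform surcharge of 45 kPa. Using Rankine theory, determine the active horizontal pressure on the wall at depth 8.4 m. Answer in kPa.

65.7 kPa

K_a = (1 − sin φ)/(1 + sin φ) = 0.3785.
σ_v = γz + q = 15.3 × 8.4 + 45 = 173.5 kPa.
σ_h = K_a σ_v = 0.3785 × 173.5 = 65.67 kPa.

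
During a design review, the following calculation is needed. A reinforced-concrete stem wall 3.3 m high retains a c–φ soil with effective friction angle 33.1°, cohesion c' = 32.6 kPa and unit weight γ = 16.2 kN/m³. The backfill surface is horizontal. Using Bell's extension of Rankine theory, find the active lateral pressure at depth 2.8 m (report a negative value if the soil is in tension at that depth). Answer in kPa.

-22.0 kPa

K_a = (1 − sin φ)/(1 + sin φ) = 0.2936.
σ_a = K_a γ z − 2c√K_a = 0.2936×16.2×2.8 − 2×32.6×0.5418 = -22.01 kPa.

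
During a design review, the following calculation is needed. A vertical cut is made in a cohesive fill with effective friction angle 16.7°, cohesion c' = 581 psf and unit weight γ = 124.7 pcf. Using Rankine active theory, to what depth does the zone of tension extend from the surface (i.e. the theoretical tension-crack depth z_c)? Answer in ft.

12.5 ft

K_a = tan²(45° − 16.7°/2) = 0.5536; √K_a = 0.7440.
The active pressure is zero where K_a γ z = 2c√K_a, so z_c = 2c/(γ√K_a) = 2×581/(124.7×0.7440) = 12.52 ft.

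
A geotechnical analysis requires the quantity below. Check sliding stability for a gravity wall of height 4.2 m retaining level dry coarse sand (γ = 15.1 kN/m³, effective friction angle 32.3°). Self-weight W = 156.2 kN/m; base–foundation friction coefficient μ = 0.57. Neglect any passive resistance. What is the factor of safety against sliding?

K_a = tan²(45° − 32.3°/2) = 0.3035.
P_a = ½K_aγH² = 0.5×0.3035×15.1×4.2² = 40.42 kN/m, acting at H/3 = 1.400 m above the base.
FS_sliding = μW / P_a = 0.57×156.2 / 40.42 = 2.203.

2.20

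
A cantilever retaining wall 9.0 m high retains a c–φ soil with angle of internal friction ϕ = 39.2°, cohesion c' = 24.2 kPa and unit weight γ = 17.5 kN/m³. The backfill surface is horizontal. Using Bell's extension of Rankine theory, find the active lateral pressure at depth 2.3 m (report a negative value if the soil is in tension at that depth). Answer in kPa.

-13.9 kPa

K_a = (1 − sin φ)/(1 + sin φ) = 0.2255.
σ_a = K_a γ z − 2c√K_a = 0.2255×17.5×2.3 − 2×24.2×0.4748 = -13.91 kPa.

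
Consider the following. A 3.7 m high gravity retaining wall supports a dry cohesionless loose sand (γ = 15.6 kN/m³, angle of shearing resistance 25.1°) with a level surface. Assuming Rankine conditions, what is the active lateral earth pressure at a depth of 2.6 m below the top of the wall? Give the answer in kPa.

16.4 kPa

K_a = (1 − sin φ)/(1 + sin φ) = 0.4043.
σ_h = K_a γ z = 0.4043 × 15.6 × 2.6 = 16.40 kPa.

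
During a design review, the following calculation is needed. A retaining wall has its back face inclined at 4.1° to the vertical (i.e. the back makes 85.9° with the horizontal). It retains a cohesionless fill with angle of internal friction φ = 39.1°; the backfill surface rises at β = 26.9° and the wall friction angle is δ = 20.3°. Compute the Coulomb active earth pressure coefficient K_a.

0.345

K_a = sin²(α+φ) / [sin²α · sin(α−δ) · (1 + √{sin(φ+δ)sin(φ−β) / (sin(α−δ)sin(α+β))})²].
With α = 85.9°, φ = 39.1°, δ = 20.3°, β = 26.9°: K_a = 0.3449.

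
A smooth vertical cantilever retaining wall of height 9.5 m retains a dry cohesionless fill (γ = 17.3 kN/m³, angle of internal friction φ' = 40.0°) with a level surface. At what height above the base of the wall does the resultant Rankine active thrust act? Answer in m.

K_a = 0.2174.
The pressure distribution is triangular, so the resultant acts at H/3 above the base = 9.5/3 = 3.167 m.

3.17 m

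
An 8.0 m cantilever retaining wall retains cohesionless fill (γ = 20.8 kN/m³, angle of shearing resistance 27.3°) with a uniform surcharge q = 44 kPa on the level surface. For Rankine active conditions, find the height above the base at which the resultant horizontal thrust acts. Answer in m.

K_a = 0.3711.
Triangular part P₁ = ½K_aγH² = 247.0 at H/3 = 2.667 m; rectangular part P₂ = K_a q H = 130.6 at H/2 = 4.000 m.
ȳ = (P₁·2.667 + P₂·4.000)/(P₁+P₂) = 3.128 m.

3.13 m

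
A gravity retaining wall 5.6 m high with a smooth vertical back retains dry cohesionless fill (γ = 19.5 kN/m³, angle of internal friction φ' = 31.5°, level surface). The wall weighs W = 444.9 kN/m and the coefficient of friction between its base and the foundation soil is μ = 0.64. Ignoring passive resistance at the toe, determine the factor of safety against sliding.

2.97

K_a = tan²(45° − 31.5°/2) = 0.3136.
P_a = ½K_aγH² = 0.5×0.3136×19.5×5.6² = 95.90 kN/m, acting at H/3 = 1.867 m above the base.
FS_sliding = μW / P_a = 0.64×444.9 / 95.90 = 2.969.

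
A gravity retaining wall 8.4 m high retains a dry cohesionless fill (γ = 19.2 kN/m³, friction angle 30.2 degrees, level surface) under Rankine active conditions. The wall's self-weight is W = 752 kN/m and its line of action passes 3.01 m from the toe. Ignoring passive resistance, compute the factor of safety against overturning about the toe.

K_a = tan²(45° − 30.2°/2) = 0.3307.
P_a = ½K_aγH² = 0.5×0.3307×19.2×8.4² = 224.0 kN/m, acting at H/3 = 2.800 m above the base.
Overturning moment M_o = P_a × H/3 = 224.0 × 2.800 = 627.1.
Resisting moment M_r = W × 3.01 = 752 × 3.01 = 2264.
FS_overturning = M_r/M_o = 2264/627.1 = 3.609.

3.61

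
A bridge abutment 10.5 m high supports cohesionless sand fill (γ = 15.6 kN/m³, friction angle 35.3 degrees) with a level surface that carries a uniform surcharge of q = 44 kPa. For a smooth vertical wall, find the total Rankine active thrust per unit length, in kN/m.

354 kN/m

K_a = tan²(45° − φ/2) = 0.2675.
Soil triangle: ½ K_a γ H² = 0.5×0.2675×15.6×10.5² = 230.1 kN/m.
Surcharge rectangle: K_a q H = 0.2675×44×10.5 = 123.6 kN/m.
Total = 230.1 + 123.6 = 353.7 kN/m.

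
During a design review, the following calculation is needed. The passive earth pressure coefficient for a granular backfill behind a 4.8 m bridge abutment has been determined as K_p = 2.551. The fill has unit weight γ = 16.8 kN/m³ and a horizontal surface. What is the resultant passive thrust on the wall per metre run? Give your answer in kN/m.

494 kN/m

P = ½ K_p γ H² = 0.5 × 2.551 × 16.8 × 4.8² = 493.7 kN/m.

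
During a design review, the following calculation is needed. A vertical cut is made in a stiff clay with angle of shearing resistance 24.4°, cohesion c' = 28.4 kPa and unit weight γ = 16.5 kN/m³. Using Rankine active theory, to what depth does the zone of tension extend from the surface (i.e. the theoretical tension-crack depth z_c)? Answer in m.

5.34 m

K_a = tan²(45° − 24.4°/2) = 0.4153; √K_a = 0.6445.
The active pressure is zero where K_a γ z = 2c√K_a, so z_c = 2c/(γ√K_a) = 2×28.4/(16.5×0.6445) = 5.342 m.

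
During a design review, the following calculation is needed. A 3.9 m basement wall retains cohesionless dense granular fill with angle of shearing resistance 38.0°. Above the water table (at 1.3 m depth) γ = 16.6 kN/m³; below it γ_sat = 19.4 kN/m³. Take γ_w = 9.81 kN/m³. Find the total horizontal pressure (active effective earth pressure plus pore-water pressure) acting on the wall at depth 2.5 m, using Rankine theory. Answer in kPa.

19.6 kPa

K_a = (1 − sin φ)/(1 + sin φ) = 0.2379.
γ' = 19.4 − 9.81 = 9.590 kN/m³.
Effective vertical stress at 2.5 m: σ'_v = 16.6×1.3 + 9.590×1.20 = 33.09 kPa.
σ'_h = K_a σ'_v = 0.2379 × 33.09 = 7.871 kPa; u = γ_w × 1.20 = 11.77 kPa.
Total σ_h = 7.871 + 11.77 = 19.64 kPa.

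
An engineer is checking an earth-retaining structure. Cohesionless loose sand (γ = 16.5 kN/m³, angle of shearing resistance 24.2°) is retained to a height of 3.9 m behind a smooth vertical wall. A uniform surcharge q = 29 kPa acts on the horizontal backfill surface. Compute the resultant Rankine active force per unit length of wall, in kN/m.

K_a = tan²(45° − φ/2) = 0.4185.
Soil triangle: ½ K_a γ H² = 0.5×0.4185×16.5×3.9² = 52.52 kN/m.
Surcharge rectangle: K_a q H = 0.4185×29×3.9 = 47.33 kN/m.
Total = 52.52 + 47.33 = 99.85 kN/m.

99.9 kN/m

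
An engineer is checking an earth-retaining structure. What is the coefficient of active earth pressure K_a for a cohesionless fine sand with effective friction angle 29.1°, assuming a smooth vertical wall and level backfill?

0.346

K_a = tan²(45° − φ/2) = tan²(30.45°) = 0.3456.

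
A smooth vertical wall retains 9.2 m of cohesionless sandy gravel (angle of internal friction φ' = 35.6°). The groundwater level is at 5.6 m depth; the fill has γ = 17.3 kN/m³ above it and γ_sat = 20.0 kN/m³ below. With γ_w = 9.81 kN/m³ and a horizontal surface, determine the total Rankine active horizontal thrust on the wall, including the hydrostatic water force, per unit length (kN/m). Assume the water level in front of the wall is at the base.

245 kN/m

K_a = tan²(45° − φ/2) = 0.2641.
γ' = 20.0 − 9.81 = 10.19 kN/m³. Depth below WT = 3.6 m.
σ'_h at WT = K_a γ d_w = 25.59 kPa; at base = 25.59 + K_a γ' × 3.6 = 35.28 kPa.
P₁ (0–5.6 m) = ½×25.59×5.6 = 71.65. P₂ (5.6–9.2 m) = ½(25.59+35.28)×3.6 = 109.6.
P_w = ½ γ_w h₂² = 0.5×9.81×3.6² = 63.57. Total = 71.65+109.6+63.57 = 244.8 kN/m.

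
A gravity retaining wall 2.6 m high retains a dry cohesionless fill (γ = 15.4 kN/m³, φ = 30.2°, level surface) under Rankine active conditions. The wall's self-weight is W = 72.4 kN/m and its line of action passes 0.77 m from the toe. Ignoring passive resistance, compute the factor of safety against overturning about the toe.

3.74

K_a = tan²(45° − 30.2°/2) = 0.3307.
P_a = ½K_aγH² = 0.5×0.3307×15.4×2.6² = 17.21 kN/m, acting at H/3 = 0.8667 m above the base.
Overturning moment M_o = P_a × H/3 = 17.21 × 0.8667 = 14.92.
Resisting moment M_r = W × 0.77 = 72.4 × 0.77 = 55.75.
FS_overturning = M_r/M_o = 55.75/14.92 = 3.737.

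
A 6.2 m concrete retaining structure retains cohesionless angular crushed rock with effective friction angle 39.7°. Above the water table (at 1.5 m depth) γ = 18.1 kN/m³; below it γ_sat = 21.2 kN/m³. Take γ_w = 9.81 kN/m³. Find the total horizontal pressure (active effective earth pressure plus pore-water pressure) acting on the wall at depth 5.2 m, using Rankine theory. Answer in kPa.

51.6 kPa

K_a = (1 − sin φ)/(1 + sin φ) = 0.2204.
γ' = 21.2 − 9.81 = 11.39 kN/m³.
Effective vertical stress at 5.2 m: σ'_v = 18.1×1.5 + 11.39×3.70 = 69.29 kPa.
σ'_h = K_a σ'_v = 0.2204 × 69.29 = 15.27 kPa; u = γ_w × 3.70 = 36.30 kPa.
Total σ_h = 15.27 + 36.30 = 51.57 kPa.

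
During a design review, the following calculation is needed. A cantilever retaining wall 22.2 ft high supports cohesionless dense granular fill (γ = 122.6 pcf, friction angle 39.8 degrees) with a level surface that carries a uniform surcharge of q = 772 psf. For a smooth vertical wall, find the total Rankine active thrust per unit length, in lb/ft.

K_a = tan²(45° − φ/2) = 0.2194.
Soil triangle: ½ K_a γ H² = 0.5×0.2194×122.6×22.2² = 6629 lb/ft.
Surcharge rectangle: K_a q H = 0.2194×772×22.2 = 3761 lb/ft.
Total = 6629 + 3761 = 10390 lb/ft.

10400 lb/ft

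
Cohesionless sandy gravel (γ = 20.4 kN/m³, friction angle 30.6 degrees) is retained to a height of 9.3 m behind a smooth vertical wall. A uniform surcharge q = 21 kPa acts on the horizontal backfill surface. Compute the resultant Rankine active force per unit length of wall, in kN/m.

K_a = tan²(45° − φ/2) = 0.3253.
Soil triangle: ½ K_a γ H² = 0.5×0.3253×20.4×9.3² = 287.0 kN/m.
Surcharge rectangle: K_a q H = 0.3253×21×9.3 = 63.54 kN/m.
Total = 287.0 + 63.54 = 350.6 kN/m.

351 kN/m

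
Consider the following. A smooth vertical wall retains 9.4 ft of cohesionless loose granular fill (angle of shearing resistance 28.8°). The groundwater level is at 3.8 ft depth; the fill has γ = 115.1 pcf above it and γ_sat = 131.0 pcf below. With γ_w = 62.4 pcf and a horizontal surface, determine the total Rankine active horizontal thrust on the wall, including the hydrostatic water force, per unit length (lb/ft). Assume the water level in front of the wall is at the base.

2500 lb/ft

K_a = tan²(45° − φ/2) = 0.3498.
γ' = 131.0 − 62.4 = 68.60 pcf. Depth below WT = 5.6 ft.
σ'_h at WT = K_a γ d_w = 153.0 psf; at base = 153.0 + K_a γ' × 5.6 = 287.3 psf.
P₁ (0–3.8 ft) = ½×153.0×3.8 = 290.7. P₂ (3.8–9.4 ft) = ½(153.0+287.3)×5.6 = 1233.
P_w = ½ γ_w h₂² = 0.5×62.4×5.6² = 978.4. Total = 290.7+1233+978.4 = 2502 lb/ft.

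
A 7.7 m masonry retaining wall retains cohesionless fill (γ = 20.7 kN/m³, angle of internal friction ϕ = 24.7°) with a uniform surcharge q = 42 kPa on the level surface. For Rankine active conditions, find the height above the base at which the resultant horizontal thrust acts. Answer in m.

K_a = 0.4106.
Triangular part P₁ = ½K_aγH² = 251.9 at H/3 = 2.567 m; rectangular part P₂ = K_a q H = 132.8 at H/2 = 3.850 m.
ȳ = (P₁·2.567 + P₂·3.850)/(P₁+P₂) = 3.010 m.

3.01 m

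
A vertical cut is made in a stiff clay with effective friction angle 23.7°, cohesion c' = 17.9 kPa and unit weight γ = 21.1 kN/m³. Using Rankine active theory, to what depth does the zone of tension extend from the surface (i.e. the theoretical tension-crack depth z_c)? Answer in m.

2.60 m

K_a = tan²(45° − 23.7°/2) = 0.4266; √K_a = 0.6531.
The active pressure is zero where K_a γ z = 2c√K_a, so z_c = 2c/(γ√K_a) = 2×17.9/(21.1×0.6531) = 2.598 m.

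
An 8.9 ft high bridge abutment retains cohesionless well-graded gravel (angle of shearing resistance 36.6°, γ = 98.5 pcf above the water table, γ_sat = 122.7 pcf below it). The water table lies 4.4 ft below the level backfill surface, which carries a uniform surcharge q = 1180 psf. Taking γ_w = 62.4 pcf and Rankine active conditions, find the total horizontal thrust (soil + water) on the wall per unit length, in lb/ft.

4180 lb/ft

K_a = tan²(45° − φ/2) = 0.2530.
γ' = 122.7 − 62.4 = 60.30 pcf. h₂ = H − d_w = 4.5 ft.
σ'_h: at surface K_a·q = 298.5; at WT K_a(q+γd_w) = 408.1; at base K_a(q+γd_w+γ'h₂) = 476.8 psf.
P₁ = ½(298.5+408.1)×4.4 = 1555; P₂ = ½(408.1+476.8)×4.5 = 1991; P_w = ½γ_w h₂² = 631.8.
Total = 1555+1991+631.8 = 4177 lb/ft.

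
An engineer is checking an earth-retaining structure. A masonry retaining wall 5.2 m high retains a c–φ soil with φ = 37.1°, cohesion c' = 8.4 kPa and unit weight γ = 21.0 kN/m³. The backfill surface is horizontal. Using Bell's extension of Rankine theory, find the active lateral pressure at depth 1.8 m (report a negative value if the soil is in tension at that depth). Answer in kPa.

0.998 kPa

K_a = (1 − sin φ)/(1 + sin φ) = 0.2475.
σ_a = K_a γ z − 2c√K_a = 0.2475×21.0×1.8 − 2×8.4×0.4975 = 0.9976 kPa.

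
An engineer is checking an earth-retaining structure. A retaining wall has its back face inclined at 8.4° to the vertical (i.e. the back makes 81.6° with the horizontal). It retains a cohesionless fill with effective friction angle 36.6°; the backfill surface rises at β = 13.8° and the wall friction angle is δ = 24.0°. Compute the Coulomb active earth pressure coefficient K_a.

0.352

K_a = sin²(α+φ) / [sin²α · sin(α−δ) · (1 + √{sin(φ+δ)sin(φ−β) / (sin(α−δ)sin(α+β))})²].
With α = 81.6°, φ = 36.6°, δ = 24.0°, β = 13.8°: K_a = 0.3522.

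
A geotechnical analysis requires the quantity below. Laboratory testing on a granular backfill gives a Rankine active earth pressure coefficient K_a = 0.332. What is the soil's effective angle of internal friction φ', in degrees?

K_a = tan²(45° − φ/2) ⇒ 45° − φ/2 = arctan(√0.332) = 29.95°.
φ = 2(45° − 29.95°) = 30.10°.

30.1°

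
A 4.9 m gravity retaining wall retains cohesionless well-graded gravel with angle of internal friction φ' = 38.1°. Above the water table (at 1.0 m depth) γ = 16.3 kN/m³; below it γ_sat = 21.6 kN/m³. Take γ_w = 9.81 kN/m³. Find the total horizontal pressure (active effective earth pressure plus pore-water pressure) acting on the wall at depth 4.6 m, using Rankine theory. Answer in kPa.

49.2 kPa

K_a = (1 − sin φ)/(1 + sin φ) = 0.2368.
γ' = 21.6 − 9.81 = 11.79 kN/m³.
Effective vertical stress at 4.6 m: σ'_v = 16.3×1.0 + 11.79×3.60 = 58.74 kPa.
σ'_h = K_a σ'_v = 0.2368 × 58.74 = 13.91 kPa; u = γ_w × 3.60 = 35.32 kPa.
Total σ_h = 13.91 + 35.32 = 49.23 kPa.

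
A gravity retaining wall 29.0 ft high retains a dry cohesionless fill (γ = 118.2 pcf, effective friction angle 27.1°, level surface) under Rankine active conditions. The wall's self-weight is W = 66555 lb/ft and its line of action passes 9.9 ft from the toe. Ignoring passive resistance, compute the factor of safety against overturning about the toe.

K_a = tan²(45° − 27.1°/2) = 0.3741.
P_a = ½K_aγH² = 0.5×0.3741×118.2×29.0² = 18590 lb/ft, acting at H/3 = 9.667 ft above the base.
Overturning moment M_o = P_a × H/3 = 18590 × 9.667 = 179700.
Resisting moment M_r = W × 9.9 = 66555 × 9.9 = 658900.
FS_overturning = M_r/M_o = 658900/179700 = 3.666.

3.67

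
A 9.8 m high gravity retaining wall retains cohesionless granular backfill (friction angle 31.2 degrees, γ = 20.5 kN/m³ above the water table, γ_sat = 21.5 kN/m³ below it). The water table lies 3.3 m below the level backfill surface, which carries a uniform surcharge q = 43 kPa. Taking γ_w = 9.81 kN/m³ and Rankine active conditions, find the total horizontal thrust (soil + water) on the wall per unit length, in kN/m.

594 kN/m

K_a = tan²(45° − φ/2) = 0.3175.
γ' = 21.5 − 9.81 = 11.69 kN/m³. h₂ = H − d_w = 6.5 m.
σ'_h: at surface K_a·q = 13.65; at WT K_a(q+γd_w) = 35.13; at base K_a(q+γd_w+γ'h₂) = 59.26 kPa.
P₁ = ½(13.65+35.13)×3.3 = 80.49; P₂ = ½(35.13+59.26)×6.5 = 306.8; P_w = ½γ_w h₂² = 207.2.
Total = 80.49+306.8+207.2 = 594.5 kN/m.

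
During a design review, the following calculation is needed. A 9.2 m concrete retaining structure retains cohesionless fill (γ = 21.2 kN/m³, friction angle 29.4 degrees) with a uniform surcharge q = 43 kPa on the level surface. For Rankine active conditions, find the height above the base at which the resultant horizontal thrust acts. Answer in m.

K_a = 0.3415.
Triangular part P₁ = ½K_aγH² = 306.4 at H/3 = 3.067 m; rectangular part P₂ = K_a q H = 135.1 at H/2 = 4.600 m.
ȳ = (P₁·3.067 + P₂·4.600)/(P₁+P₂) = 3.536 m.

3.54 m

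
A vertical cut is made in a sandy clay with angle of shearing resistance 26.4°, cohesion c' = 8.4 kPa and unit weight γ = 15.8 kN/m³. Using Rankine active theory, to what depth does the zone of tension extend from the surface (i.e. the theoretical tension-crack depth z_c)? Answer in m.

K_a = tan²(45° − 26.4°/2) = 0.3844; √K_a = 0.6200.
The active pressure is zero where K_a γ z = 2c√K_a, so z_c = 2c/(γ√K_a) = 2×8.4/(15.8×0.6200) = 1.715 m.

1.71 m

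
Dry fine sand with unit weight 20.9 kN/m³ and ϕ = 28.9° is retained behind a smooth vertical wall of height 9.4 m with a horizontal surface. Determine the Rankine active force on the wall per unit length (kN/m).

K_a = tan²(45° − φ/2) = 0.3484.
P_a = ½ K_a γ H² = 0.5 × 0.3484 × 20.9 × 9.4² = 321.7 kN/m.

322 kN/m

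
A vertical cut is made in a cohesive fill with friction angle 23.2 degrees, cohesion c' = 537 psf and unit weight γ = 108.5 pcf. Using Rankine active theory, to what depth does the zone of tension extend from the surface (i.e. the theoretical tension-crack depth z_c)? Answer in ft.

K_a = tan²(45° − 23.2°/2) = 0.4348; √K_a = 0.6594.
The active pressure is zero where K_a γ z = 2c√K_a, so z_c = 2c/(γ√K_a) = 2×537/(108.5×0.6594) = 15.01 ft.

15.0 ft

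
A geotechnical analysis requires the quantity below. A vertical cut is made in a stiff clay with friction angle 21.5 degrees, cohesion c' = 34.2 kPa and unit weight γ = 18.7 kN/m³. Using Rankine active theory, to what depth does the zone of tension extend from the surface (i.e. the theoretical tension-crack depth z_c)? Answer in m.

K_a = tan²(45° − 21.5°/2) = 0.4636; √K_a = 0.6809.
The active pressure is zero where K_a γ z = 2c√K_a, so z_c = 2c/(γ√K_a) = 2×34.2/(18.7×0.6809) = 5.372 m.

5.37 m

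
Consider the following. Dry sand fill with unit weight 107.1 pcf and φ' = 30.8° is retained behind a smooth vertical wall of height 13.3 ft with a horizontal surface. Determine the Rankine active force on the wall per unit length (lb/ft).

3060 lb/ft

K_a = tan²(45° − φ/2) = 0.3227.
P_a = ½ K_a γ H² = 0.5 × 0.3227 × 107.1 × 13.3² = 3057 lb/ft.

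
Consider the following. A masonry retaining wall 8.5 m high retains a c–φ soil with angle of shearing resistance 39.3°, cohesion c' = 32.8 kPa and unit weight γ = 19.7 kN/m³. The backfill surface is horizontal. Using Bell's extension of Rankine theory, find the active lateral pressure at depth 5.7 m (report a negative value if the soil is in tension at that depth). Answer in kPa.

-5.88 kPa

K_a = (1 − sin φ)/(1 + sin φ) = 0.2245.
σ_a = K_a γ z − 2c√K_a = 0.2245×19.7×5.7 − 2×32.8×0.4738 = -5.875 kPa.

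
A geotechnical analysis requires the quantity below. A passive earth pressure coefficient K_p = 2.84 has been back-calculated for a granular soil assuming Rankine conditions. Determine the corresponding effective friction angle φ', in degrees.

K_p = (1+sin φ)/(1−sin φ) ⇒ sin φ = (K_p − 1)/(K_p + 1) = 0.4792.
φ = arcsin(0.4792) = 28.63°.

28.6°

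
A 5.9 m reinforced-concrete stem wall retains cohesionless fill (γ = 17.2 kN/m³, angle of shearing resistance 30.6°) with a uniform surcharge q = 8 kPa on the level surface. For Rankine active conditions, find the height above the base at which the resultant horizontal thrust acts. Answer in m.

K_a = 0.3253.
Triangular part P₁ = ½K_aγH² = 97.40 at H/3 = 1.967 m; rectangular part P₂ = K_a q H = 15.36 at H/2 = 2.950 m.
ȳ = (P₁·1.967 + P₂·2.950)/(P₁+P₂) = 2.101 m.

2.10 m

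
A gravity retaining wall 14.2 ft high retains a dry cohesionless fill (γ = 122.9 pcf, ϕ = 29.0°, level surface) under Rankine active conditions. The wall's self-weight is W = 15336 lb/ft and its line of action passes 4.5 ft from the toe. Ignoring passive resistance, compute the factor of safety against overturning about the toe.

3.39

K_a = tan²(45° − 29.0°/2) = 0.3470.
P_a = ½K_aγH² = 0.5×0.3470×122.9×14.2² = 4299 lb/ft, acting at H/3 = 4.733 ft above the base.
Overturning moment M_o = P_a × H/3 = 4299 × 4.733 = 20350.
Resisting moment M_r = W × 4.5 = 15336 × 4.5 = 69010.
FS_overturning = M_r/M_o = 69010/20350 = 3.391.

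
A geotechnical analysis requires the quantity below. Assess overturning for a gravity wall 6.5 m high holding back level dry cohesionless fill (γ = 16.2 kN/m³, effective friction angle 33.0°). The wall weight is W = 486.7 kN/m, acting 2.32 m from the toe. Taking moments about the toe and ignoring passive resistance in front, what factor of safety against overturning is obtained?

K_a = tan²(45° − 33.0°/2) = 0.2948.
P_a = ½K_aγH² = 0.5×0.2948×16.2×6.5² = 100.9 kN/m, acting at H/3 = 2.167 m above the base.
Overturning moment M_o = P_a × H/3 = 100.9 × 2.167 = 218.6.
Resisting moment M_r = W × 2.32 = 486.7 × 2.32 = 1129.
FS_overturning = M_r/M_o = 1129/218.6 = 5.166.

5.17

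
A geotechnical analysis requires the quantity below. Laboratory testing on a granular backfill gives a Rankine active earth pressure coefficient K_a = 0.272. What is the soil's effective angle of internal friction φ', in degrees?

34.9°

K_a = tan²(45° − φ/2) ⇒ 45° − φ/2 = arctan(√0.272) = 27.54°.
φ = 2(45° − 27.54°) = 34.91°.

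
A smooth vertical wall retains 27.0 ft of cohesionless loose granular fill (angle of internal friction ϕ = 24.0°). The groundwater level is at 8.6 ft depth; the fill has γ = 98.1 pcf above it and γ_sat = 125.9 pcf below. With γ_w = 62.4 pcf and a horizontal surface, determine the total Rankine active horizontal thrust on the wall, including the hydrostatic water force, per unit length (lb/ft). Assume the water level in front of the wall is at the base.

K_a = tan²(45° − φ/2) = 0.4217.
γ' = 125.9 − 62.4 = 63.50 pcf. Depth below WT = 18.4 ft.
σ'_h at WT = K_a γ d_w = 355.8 psf; at base = 355.8 + K_a γ' × 18.4 = 848.5 psf.
P₁ (0–8.6 ft) = ½×355.8×8.6 = 1530. P₂ (8.6–27.0 ft) = ½(355.8+848.5)×18.4 = 11080.
P_w = ½ γ_w h₂² = 0.5×62.4×18.4² = 10560. Total = 1530+11080+10560 = 23170 lb/ft.

23200 lb/ft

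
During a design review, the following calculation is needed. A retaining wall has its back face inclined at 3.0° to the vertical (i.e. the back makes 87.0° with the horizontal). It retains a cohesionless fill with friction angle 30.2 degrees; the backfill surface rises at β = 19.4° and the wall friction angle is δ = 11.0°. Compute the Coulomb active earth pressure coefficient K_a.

0.439

K_a = sin²(α+φ) / [sin²α · sin(α−δ) · (1 + √{sin(φ+δ)sin(φ−β) / (sin(α−δ)sin(α+β))})²].
With α = 87.0°, φ = 30.2°, δ = 11.0°, β = 19.4°: K_a = 0.4393.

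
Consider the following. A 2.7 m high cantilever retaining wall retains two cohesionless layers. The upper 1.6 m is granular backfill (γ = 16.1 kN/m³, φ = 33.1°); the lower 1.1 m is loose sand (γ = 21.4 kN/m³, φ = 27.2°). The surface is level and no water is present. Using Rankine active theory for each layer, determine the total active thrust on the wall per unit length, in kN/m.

21.4 kN/m

K_a1 = tan²(45°−33.1°/2) = 0.2936; K_a2 = tan²(45°−27.2°/2) = 0.3726.
Layer 1: σ at base = K_a1 γ₁ h₁ = 7.563 kPa; P₁ = ½×7.563×1.6 = 6.050.
Layer 2: σ_v at top = γ₁h₁ = 25.76; σ_h top = K_a2×25.76 = 9.598; σ_h base = K_a2×(25.76+21.4×1.1) = 18.37.
P₂ = ½(9.598+18.37)×1.1 = 15.38. Total P_a = 6.050+15.38 = 21.43 kN/m.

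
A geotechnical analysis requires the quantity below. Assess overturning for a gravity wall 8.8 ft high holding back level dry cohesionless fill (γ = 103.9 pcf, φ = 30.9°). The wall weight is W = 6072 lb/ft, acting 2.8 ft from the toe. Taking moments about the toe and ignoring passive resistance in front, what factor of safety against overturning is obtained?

K_a = tan²(45° − 30.9°/2) = 0.3214.
P_a = ½K_aγH² = 0.5×0.3214×103.9×8.8² = 1293 lb/ft, acting at H/3 = 2.933 ft above the base.
Overturning moment M_o = P_a × H/3 = 1293 × 2.933 = 3793.
Resisting moment M_r = W × 2.8 = 6072 × 2.8 = 17000.
FS_overturning = M_r/M_o = 17000/3793 = 4.483.

4.48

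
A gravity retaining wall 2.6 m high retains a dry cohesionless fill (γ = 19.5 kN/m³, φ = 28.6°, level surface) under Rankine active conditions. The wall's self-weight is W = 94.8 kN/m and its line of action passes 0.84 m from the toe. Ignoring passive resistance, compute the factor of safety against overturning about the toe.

K_a = tan²(45° − 28.6°/2) = 0.3525.
P_a = ½K_aγH² = 0.5×0.3525×19.5×2.6² = 23.24 kN/m, acting at H/3 = 0.8667 m above the base.
Overturning moment M_o = P_a × H/3 = 23.24 × 0.8667 = 20.14.
Resisting moment M_r = W × 0.84 = 94.8 × 0.84 = 79.63.
FS_overturning = M_r/M_o = 79.63/20.14 = 3.954.

3.95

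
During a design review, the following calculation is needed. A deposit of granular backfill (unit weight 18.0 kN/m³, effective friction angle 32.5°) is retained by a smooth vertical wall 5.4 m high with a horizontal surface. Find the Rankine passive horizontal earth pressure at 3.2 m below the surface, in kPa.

191 kPa

K_p = (1 + sin φ)/(1 − sin φ) = 3.322.
σ_h = K_p γ z = 3.322 × 18.0 × 3.2 = 191.4 kPa.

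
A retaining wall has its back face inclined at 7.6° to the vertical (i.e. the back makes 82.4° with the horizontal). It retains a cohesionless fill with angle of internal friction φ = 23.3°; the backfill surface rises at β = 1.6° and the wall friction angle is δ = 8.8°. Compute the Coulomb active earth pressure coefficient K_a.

K_a = sin²(α+φ) / [sin²α · sin(α−δ) · (1 + √{sin(φ+δ)sin(φ−β) / (sin(α−δ)sin(α+β))})²].
With α = 82.4°, φ = 23.3°, δ = 8.8°, β = 1.6°: K_a = 0.4652.

0.465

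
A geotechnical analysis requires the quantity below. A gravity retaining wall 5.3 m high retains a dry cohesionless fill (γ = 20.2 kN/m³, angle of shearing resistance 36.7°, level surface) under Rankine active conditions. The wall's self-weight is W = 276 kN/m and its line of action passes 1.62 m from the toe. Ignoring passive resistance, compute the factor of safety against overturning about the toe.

3.54

K_a = tan²(45° − 36.7°/2) = 0.2519.
P_a = ½K_aγH² = 0.5×0.2519×20.2×5.3² = 71.45 kN/m, acting at H/3 = 1.767 m above the base.
Overturning moment M_o = P_a × H/3 = 71.45 × 1.767 = 126.2.
Resisting moment M_r = W × 1.62 = 276 × 1.62 = 447.1.
FS_overturning = M_r/M_o = 447.1/126.2 = 3.542.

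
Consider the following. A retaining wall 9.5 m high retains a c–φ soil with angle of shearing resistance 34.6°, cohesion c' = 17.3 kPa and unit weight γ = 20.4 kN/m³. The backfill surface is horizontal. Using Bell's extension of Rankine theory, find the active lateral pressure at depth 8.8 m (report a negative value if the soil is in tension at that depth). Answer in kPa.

K_a = (1 − sin φ)/(1 + sin φ) = 0.2756.
σ_a = K_a γ z − 2c√K_a = 0.2756×20.4×8.8 − 2×17.3×0.5250 = 31.32 kPa.

31.3 kPa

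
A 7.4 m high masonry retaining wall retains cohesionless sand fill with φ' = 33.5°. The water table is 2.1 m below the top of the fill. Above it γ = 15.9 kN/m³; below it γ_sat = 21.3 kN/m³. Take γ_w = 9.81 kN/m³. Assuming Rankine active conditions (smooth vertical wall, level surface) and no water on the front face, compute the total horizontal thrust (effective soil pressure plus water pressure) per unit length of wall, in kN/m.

K_a = tan²(45° − φ/2) = 0.2887.
γ' = 21.3 − 9.81 = 11.49 kN/m³. Depth below WT = 5.3 m.
σ'_h at WT = K_a γ d_w = 9.640 kPa; at base = 9.640 + K_a γ' × 5.3 = 27.22 kPa.
P₁ (0–2.1 m) = ½×9.640×2.1 = 10.12. P₂ (2.1–7.4 m) = ½(9.640+27.22)×5.3 = 97.68.
P_w = ½ γ_w h₂² = 0.5×9.81×5.3² = 137.8. Total = 10.12+97.68+137.8 = 245.6 kN/m.

246 kN/m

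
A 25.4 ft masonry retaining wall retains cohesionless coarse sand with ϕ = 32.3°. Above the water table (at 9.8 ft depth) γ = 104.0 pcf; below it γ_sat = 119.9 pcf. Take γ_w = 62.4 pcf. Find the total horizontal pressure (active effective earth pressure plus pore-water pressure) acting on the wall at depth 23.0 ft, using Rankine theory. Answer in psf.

K_a = (1 − sin φ)/(1 + sin φ) = 0.3035.
γ' = 119.9 − 62.4 = 57.50 pcf.
Effective vertical stress at 23.0 ft: σ'_v = 104.0×9.8 + 57.50×13.2 = 1778 psf.
σ'_h = K_a σ'_v = 0.3035 × 1778 = 539.7 psf; u = γ_w × 13.2 = 823.7 psf.
Total σ_h = 539.7 + 823.7 = 1363 psf.

1360 psf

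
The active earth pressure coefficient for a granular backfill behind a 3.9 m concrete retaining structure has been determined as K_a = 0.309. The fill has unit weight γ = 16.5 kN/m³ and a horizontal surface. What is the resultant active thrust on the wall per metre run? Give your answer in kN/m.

P = ½ K_a γ H² = 0.5 × 0.309 × 16.5 × 3.9² = 38.77 kN/m.

38.8 kN/m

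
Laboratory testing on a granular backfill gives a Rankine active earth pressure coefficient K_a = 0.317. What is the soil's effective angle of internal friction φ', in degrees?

31.2°

K_a = tan²(45° − φ/2) ⇒ 45° − φ/2 = arctan(√0.317) = 29.38°.
φ = 2(45° − 29.38°) = 31.24°.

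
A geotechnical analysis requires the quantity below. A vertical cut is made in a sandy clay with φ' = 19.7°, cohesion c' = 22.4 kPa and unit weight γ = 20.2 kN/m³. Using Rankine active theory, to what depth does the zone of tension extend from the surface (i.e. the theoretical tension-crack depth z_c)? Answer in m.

3.15 m

K_a = tan²(45° − 19.7°/2) = 0.4958; √K_a = 0.7041.
The active pressure is zero where K_a γ z = 2c√K_a, so z_c = 2c/(γ√K_a) = 2×22.4/(20.2×0.7041) = 3.150 m.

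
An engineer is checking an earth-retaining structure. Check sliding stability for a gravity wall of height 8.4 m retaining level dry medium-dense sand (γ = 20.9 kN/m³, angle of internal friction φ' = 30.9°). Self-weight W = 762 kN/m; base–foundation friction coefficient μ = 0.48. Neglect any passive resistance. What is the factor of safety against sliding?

1.54

K_a = tan²(45° − 30.9°/2) = 0.3214.
P_a = ½K_aγH² = 0.5×0.3214×20.9×8.4² = 237.0 kN/m, acting at H/3 = 2.800 m above the base.
FS_sliding = μW / P_a = 0.48×762 / 237.0 = 1.543.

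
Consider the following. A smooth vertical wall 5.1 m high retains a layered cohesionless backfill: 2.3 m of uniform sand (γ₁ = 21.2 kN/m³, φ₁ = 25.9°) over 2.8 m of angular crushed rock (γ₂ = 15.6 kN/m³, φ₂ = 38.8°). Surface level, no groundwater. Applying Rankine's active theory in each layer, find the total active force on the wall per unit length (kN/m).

K_a1 = tan²(45°−25.9°/2) = 0.3920; K_a2 = tan²(45°−38.8°/2) = 0.2296.
Layer 1: σ at base = K_a1 γ₁ h₁ = 19.11 kPa; P₁ = ½×19.11×2.3 = 21.98.
Layer 2: σ_v at top = γ₁h₁ = 48.76; σ_h top = K_a2×48.76 = 11.19; σ_h base = K_a2×(48.76+15.6×2.8) = 21.22.
P₂ = ½(11.19+21.22)×2.8 = 45.38. Total P_a = 21.98+45.38 = 67.36 kN/m.

67.4 kN/m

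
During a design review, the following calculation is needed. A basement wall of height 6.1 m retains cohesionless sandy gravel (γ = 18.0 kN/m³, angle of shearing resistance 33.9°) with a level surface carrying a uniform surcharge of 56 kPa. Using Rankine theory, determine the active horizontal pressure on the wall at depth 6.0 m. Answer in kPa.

46.6 kPa

K_a = (1 − sin φ)/(1 + sin φ) = 0.2839.
σ_v = γz + q = 18.0 × 6.0 + 56 = 164.0 kPa.
σ_h = K_a σ_v = 0.2839 × 164.0 = 46.56 kPa.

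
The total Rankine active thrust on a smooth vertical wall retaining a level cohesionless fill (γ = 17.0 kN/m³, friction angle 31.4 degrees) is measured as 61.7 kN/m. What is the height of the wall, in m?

4.80 m

K_a = 0.3149. P_a = ½ K_a γ H² ⇒ H = √(2P_a/(K_a γ)).
H = √(2×61.7/(0.3149×17.0)) = 4.801 m.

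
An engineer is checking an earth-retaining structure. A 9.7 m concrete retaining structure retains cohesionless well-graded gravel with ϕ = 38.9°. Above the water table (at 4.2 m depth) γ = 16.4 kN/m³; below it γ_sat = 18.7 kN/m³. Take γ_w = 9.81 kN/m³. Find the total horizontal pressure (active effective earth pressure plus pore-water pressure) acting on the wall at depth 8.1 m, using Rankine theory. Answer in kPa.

K_a = (1 − sin φ)/(1 + sin φ) = 0.2285.
γ' = 18.7 − 9.81 = 8.890 kN/m³.
Effective vertical stress at 8.1 m: σ'_v = 16.4×4.2 + 8.890×3.90 = 103.6 kPa.
σ'_h = K_a σ'_v = 0.2285 × 103.6 = 23.66 kPa; u = γ_w × 3.90 = 38.26 kPa.
Total σ_h = 23.66 + 38.26 = 61.92 kPa.

61.9 kPa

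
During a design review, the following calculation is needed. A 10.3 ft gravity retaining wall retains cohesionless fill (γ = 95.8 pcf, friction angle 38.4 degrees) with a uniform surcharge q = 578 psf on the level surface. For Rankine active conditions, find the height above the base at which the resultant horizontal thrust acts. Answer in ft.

4.36 ft

K_a = 0.2337.
Triangular part P₁ = ½K_aγH² = 1188 at H/3 = 3.433 ft; rectangular part P₂ = K_a q H = 1391 at H/2 = 5.150 ft.
ȳ = (P₁·3.433 + P₂·5.150)/(P₁+P₂) = 4.359 ft.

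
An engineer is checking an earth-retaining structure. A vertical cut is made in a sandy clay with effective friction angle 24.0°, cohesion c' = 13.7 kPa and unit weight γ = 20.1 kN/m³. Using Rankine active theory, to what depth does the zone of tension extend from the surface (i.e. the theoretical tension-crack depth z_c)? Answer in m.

2.10 m

K_a = tan²(45° − 24.0°/2) = 0.4217; √K_a = 0.6494.
The active pressure is zero where K_a γ z = 2c√K_a, so z_c = 2c/(γ√K_a) = 2×13.7/(20.1×0.6494) = 2.099 m.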